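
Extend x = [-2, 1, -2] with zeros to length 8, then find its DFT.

Original 3-point DFT: [-3, -1.5000-2.5981i, -1.5000+2.5981i]
Zero-padded 8-point DFT provides frequency interpolation.

DFT_8([x, 0, ...]) = [-3, -1.2929+1.2929i, -1i, -2.7071-2.7071i, -5, -2.7071+2.7071i, 1i, -1.2929-1.2929i]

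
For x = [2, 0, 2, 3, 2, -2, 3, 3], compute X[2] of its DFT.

X[2] = Σ(n=0 to 7) x[n] · ω_8^(2n) where ω_8 = e^(-2πi/8)
= (2)·ω_8^0 + (0)·ω_8^2 + (2)·ω_8^4 + (3)·ω_8^6 + (2)·ω_8^8 + (-2)·ω_8^10 + (3)·ω_8^12 + (3)·ω_8^14

X[2] = -1+8i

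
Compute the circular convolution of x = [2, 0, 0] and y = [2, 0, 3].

(x ⊛ y)[n] = Σ(m=0 to 2) x[m] · y[(n-m) mod 3]

Computing each output sample:
(x ⊛ y)[0] = 4
(x ⊛ y)[1] = 0
(x ⊛ y)[2] = 6

x ⊛ y = [4, 0, 6]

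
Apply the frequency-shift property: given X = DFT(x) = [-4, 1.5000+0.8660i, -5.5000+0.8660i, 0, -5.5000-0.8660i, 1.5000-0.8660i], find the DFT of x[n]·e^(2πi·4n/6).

Modulation property: DFT(ω_6^(-4n)·x[n]) = X[(k-4) mod 6], so circularly shift X by 4 positions.

X[k-4] = [-5.5000+0.8660i, 0, -5.5000-0.8660i, 1.5000-0.8660i, -4, 1.5000+0.8660i]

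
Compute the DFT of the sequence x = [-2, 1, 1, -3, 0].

X[k] = Σ(n=0 to 4) x[n] · ω_5^(nk)
where ω_5 = e^(-2πi/5)

Computing each X[k]:
X[0] = -3
X[1] = -0.0729-3.3022i
X[2] = -3.4271+3.2164i
X[3] = -3.4271-3.2164i
X[4] = -0.0729+3.3022i

X = [-3, -0.0729-3.3022i, -3.4271+3.2164i, -3.4271-3.2164i, -0.0729+3.3022i]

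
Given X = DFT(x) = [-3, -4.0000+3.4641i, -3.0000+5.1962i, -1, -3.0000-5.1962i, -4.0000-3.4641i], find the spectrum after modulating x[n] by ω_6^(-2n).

Modulation property: DFT(ω_6^(-2n)·x[n]) = X[(k-2) mod 6], so circularly shift X by 2 positions.

X[k-2] = [-3.0000-5.1962i, -4.0000-3.4641i, -3, -4.0000+3.4641i, -3.0000+5.1962i, -1]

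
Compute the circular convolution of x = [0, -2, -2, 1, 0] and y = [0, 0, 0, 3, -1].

(x ⊛ y)[n] = Σ(m=0 to 4) x[m] · y[(n-m) mod 5]

Computing each output sample:
(x ⊛ y)[0] = -4
(x ⊛ y)[1] = 5
(x ⊛ y)[2] = -1
(x ⊛ y)[3] = 0
(x ⊛ y)[4] = -6

x ⊛ y = [-4, 5, -1, 0, -6]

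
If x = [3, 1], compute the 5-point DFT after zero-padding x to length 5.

Original 2-point DFT: [4, 2]
Zero-padded 5-point DFT provides frequency interpolation.

DFT_5([x, 0, ...]) = [4, 3.3090-0.9511i, 2.1910-0.5878i, 2.1910+0.5878i, 3.3090+0.9511i]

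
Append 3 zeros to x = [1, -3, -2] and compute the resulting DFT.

Original 3-point DFT: [-4, 3.5000+0.8660i, 3.5000-0.8660i]
Zero-padded 6-point DFT provides frequency interpolation.

DFT_6([x, 0, ...]) = [-4, 0.5000+4.3301i, 3.5000+0.8660i, 2, 3.5000-0.8660i, 0.5000-4.3301i]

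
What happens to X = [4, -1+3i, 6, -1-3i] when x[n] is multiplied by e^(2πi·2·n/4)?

Modulation property: DFT(ω_4^(-2n)·x[n]) = X[(k-2) mod 4], so circularly shift X by 2 positions.

X[k-2] = [6, -1-3i, 4, -1+3i]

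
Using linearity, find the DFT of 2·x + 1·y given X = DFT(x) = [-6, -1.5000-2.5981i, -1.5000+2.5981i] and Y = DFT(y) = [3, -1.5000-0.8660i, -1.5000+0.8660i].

By linearity: DFT(2x + 1y) = 2·DFT(x) + 1·DFT(y)
= 2·[-6, -1.5000-2.5981i, -1.5000+2.5981i] + 1·[3, -1.5000-0.8660i, -1.5000+0.8660i]

Computing element-wise:
Z[0] = 2·(-6) + 1·(3) = -9
Z[1] = 2·(-1.5000-2.5981i) + 1·(-1.5000-0.8660i) = -4.5000-6.0622i
Z[2] = 2·(-1.5000+2.5981i) + 1·(-1.5000+0.8660i) = -4.5000+6.0622i

DFT(2x + 1y) = 2·X + 1·Y = [-9, -4.5000-6.0622i, -4.5000+6.0622i]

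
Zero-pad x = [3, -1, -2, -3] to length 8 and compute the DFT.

Original 4-point DFT: [-3, 5-2i, 5, 5+2i]
Zero-padded 8-point DFT provides frequency interpolation.

DFT_8([x, 0, ...]) = [-3, 4.4142+4.8284i, 5-2i, 1.5858+0.8284i, 5, 1.5858-0.8284i, 5+2i, 4.4142-4.8284i]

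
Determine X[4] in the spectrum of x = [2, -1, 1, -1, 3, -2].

X[4] = Σ(n=0 to 5) x[n] · ω_6^(4n) where ω_6 = e^(-2πi/6)
= (2)·ω_6^0 + (-1)·ω_6^4 + (1)·ω_6^8 + (-1)·ω_6^12 + (3)·ω_6^16 + (-2)·ω_6^20

X[4] = 0.5000+2.5981i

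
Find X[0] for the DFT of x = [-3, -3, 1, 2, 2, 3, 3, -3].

X[0] = Σ(n=0 to 7) x[n] · ω_8^0 = Σ x[n]
= (-3) + (-3) + (1) + (2) + (2) + (3) + (3) + (-3)

X[0] = 2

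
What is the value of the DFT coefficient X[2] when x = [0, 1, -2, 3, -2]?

X[2] = Σ(n=0 to 4) x[n] · ω_5^(2n) where ω_5 = e^(-2πi/5)
= (0)·ω_5^0 + (1)·ω_5^2 + (-2)·ω_5^4 + (3)·ω_5^6 + (-2)·ω_5^8

X[2] = 1.1180-6.5186i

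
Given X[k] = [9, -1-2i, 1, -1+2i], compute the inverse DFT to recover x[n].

x[n] = (1/4) Σ(k=0 to 3) X[k] · e^(2πikn/4)

Computing each x[n]:
x[0] = 2
x[1] = 3
x[2] = 3
x[3] = 1

x = [2, 3, 3, 1]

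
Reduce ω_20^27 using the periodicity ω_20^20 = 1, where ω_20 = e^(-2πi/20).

Since ω_20^20 = 1, powers reduce modulo 20.
27 mod 20 = 7
So ω_20^27 = ω_20^7 = e^(-2πi·7/20)

ω_20^27 = ω_20^7 = -0.5878-0.8090i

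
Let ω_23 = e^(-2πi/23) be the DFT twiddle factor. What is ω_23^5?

ω_23^5 = e^(-2πi·5/23)
= cos(-2π·5/23) + i·sin(-2π·5/23)
= cos(-10π/23) + i·sin(-10π/23)

ω_23^5 = cos(-10π/23) + i·sin(-10π/23) = 0.2035-0.9791i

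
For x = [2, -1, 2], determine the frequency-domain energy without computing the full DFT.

Parseval: Σ|x[n]|² = (1/N)Σ|X[k]|², so Σ|X[k]|² = N·Σ|x[n]|² = 3·9.0000

Σ|X[k]|² = N·Σ|x[n]|² = 3·9.0000 = 27.0000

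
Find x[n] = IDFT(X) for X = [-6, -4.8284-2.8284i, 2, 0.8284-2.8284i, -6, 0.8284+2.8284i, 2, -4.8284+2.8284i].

x[n] = (1/8) Σ(k=0 to 7) X[k] · e^(2πikn/8)

Computing each x[n]:
x[0] = -2
x[1] = 0
x[2] = -2
x[3] = 2
x[4] = 0
x[5] = 0
x[6] = -2
x[7] = -2

x = [-2, 0, -2, 2, 0, 0, -2, -2]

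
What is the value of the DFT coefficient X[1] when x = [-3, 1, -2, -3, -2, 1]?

X[1] = Σ(n=0 to 5) x[n] · ω_6^(1n) where ω_6 = e^(-2πi/6)
= (-3)·ω_6^0 + (1)·ω_6^1 + (-2)·ω_6^2 + (-3)·ω_6^3 + (-2)·ω_6^4 + (1)·ω_6^5

X[1] = 3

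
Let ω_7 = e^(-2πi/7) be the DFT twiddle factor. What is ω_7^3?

ω_7^3 = e^(-2πi·3/7)
= cos(-2π·3/7) + i·sin(-2π·3/7)
= cos(-6π/7) + i·sin(-6π/7)

ω_7^3 = cos(-6π/7) + i·sin(-6π/7) = -0.9010-0.4339i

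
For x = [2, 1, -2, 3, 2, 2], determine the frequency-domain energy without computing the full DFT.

Parseval: Σ|x[n]|² = (1/N)Σ|X[k]|², so Σ|X[k]|² = N·Σ|x[n]|² = 6·26.0000

Σ|X[k]|² = N·Σ|x[n]|² = 6·26.0000 = 156.0000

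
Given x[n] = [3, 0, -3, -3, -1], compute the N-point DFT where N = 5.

X[k] = Σ(n=0 to 4) x[n] · ω_5^(nk)
where ω_5 = e^(-2πi/5)

Computing each X[k]:
X[0] = -4
X[1] = 7.5451-0.9511i
X[2] = 1.9549-0.5878i
X[3] = 1.9549+0.5878i
X[4] = 7.5451+0.9511i

X = [-4, 7.5451-0.9511i, 1.9549-0.5878i, 1.9549+0.5878i, 7.5451+0.9511i]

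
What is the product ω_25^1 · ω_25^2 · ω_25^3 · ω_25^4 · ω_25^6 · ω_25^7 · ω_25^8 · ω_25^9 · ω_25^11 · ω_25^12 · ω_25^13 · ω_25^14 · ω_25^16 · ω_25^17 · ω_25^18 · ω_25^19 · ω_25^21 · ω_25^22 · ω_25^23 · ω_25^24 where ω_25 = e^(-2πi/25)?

The primitive 25th roots of unity are ω_25^k for k coprime to 25: k ∈ {1, 2, 3, 4, 6, 7, 8, 9, 11, 12, 13, 14, 16, 17, 18, 19, 21, 22, 23, 24}
Their product equals the constant term of the cyclotomic polynomial Φ_25(x) up to sign.
For n ≥ 3, the product of all primitive nth roots of unity is 1. (For n=1 it is 1; for n=2 it is -1.)

1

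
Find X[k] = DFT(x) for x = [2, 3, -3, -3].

X[k] = Σ(n=0 to 3) x[n] · ω_4^(nk)
where ω_4 = e^(-2πi/4)

Computing each X[k]:
X[0] = -1
X[1] = 5-6i
X[2] = -1
X[3] = 5+6i

X = [-1, 5-6i, -1, 5+6i]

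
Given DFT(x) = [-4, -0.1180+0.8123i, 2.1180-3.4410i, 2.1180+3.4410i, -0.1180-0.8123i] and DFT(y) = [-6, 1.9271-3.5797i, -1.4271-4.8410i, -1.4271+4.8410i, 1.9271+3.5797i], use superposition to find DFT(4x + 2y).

By linearity: DFT(4x + 2y) = 4·DFT(x) + 2·DFT(y)
= 4·[-4, -0.1180+0.8123i, 2.1180-3.4410i, 2.1180+3.4410i, -0.1180-0.8123i] + 2·[-6, 1.9271-3.5797i, -1.4271-4.8410i, -1.4271+4.8410i, 1.9271+3.5797i]

Computing element-wise:
Z[0] = 4·(-4) + 2·(-6) = -28
Z[1] = 4·(-0.1180+0.8123i) + 2·(1.9271-3.5797i) = 3.3822-3.9102i
Z[2] = 4·(2.1180-3.4410i) + 2·(-1.4271-4.8410i) = 5.6178-23.4460i
Z[3] = 4·(2.1180+3.4410i) + 2·(-1.4271+4.8410i) = 5.6178+23.4460i
Z[4] = 4·(-0.1180-0.8123i) + 2·(1.9271+3.5797i) = 3.3822+3.9102i

DFT(4x + 2y) = 4·X + 2·Y = [-28, 3.3822-3.9102i, 5.6178-23.4460i, 5.6178+23.4460i, 3.3822+3.9102i]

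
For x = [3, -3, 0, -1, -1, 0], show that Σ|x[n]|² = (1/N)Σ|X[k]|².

Time domain:
Σ|x[n]|² = |3|² + |-3|² + |0|² + |-1|² + |-1|² + |0|² = 20.0000

Frequency domain:
(1/6)Σ|X[k]|² = (1/6)(|-2|² + |3.0000+1.7321i|² + |4.0000+3.4641i|² + |6|² + |4.0000-3.4641i|² + |3.0000-1.7321i|²) = (1/6)·120.0000 = 20.0000

Both sides agree, confirming Parseval's theorem.

Σ|x[n]|² = (1/N)Σ|X[k]|² = 20.0000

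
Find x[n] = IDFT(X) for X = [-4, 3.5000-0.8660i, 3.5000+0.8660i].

x[n] = (1/3) Σ(k=0 to 2) X[k] · e^(2πikn/3)

Computing each x[n]:
x[0] = 1
x[1] = -2
x[2] = -3

x = [1, -2, -3]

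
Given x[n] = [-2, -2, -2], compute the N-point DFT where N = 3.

X[k] = Σ(n=0 to 2) x[n] · ω_3^(nk)
where ω_3 = e^(-2πi/3)

Computing each X[k]:
X[0] = -6
X[1] = 0
X[2] = 0

X = [-6, 0, 0]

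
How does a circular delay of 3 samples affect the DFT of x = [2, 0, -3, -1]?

Time shift by 3: X_shifted[k] = ω_4^(3k) · X[k]
Shifted x = [0, -3, -1, 2]

DFT(x[n-3]) = [-2, 1+5i, 0, 1-5i]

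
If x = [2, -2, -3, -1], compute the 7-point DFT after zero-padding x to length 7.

Original 4-point DFT: [-4, 5+1i, 2, 5-1i]
Zero-padded 7-point DFT provides frequency interpolation.

DFT_7([x, 0, ...]) = [-4, 2.3216+4.9223i, 4.5245-0.1336i, 2.1540-0.5028i, 2.1540+0.5028i, 4.5245+0.1336i, 2.3216-4.9223i]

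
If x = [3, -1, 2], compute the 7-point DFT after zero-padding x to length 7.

Original 3-point DFT: [4, 2.5000+2.5981i, 2.5000-2.5981i]
Zero-padded 7-point DFT provides frequency interpolation.

DFT_7([x, 0, ...]) = [4, 1.9315-1.1680i, 1.4206+1.8427i, 5.1479+1.9975i, 5.1479-1.9975i, 1.4206-1.8427i, 1.9315+1.1680i]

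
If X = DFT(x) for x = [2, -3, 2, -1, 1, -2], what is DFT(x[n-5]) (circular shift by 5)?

Time shift by 5: X_shifted[k] = ω_6^(5k) · X[k]
Shifted x = [-3, 2, -1, 1, -2, 2]

DFT(x[n-5]) = [-1, -0.5000-0.8660i, -2.5000+0.8660i, -11, -2.5000-0.8660i, -0.5000+0.8660i]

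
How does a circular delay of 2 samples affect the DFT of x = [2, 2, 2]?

Time shift by 2: X_shifted[k] = ω_3^(2k) · X[k]
Shifted x = [2, 2, 2]

DFT(x[n-2]) = [6, 0, 0]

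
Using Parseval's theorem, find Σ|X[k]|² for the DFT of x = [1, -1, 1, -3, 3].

Parseval: Σ|x[n]|² = (1/N)Σ|X[k]|², so Σ|X[k]|² = N·Σ|x[n]|² = 5·21.0000

Σ|X[k]|² = N·Σ|x[n]|² = 5·21.0000 = 105.0000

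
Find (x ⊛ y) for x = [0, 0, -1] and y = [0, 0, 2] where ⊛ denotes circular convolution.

(x ⊛ y)[n] = Σ(m=0 to 2) x[m] · y[(n-m) mod 3]

Computing each output sample:
(x ⊛ y)[0] = 0
(x ⊛ y)[1] = -2
(x ⊛ y)[2] = 0

x ⊛ y = [0, -2, 0]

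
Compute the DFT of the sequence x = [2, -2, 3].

X[k] = Σ(n=0 to 2) x[n] · ω_3^(nk)
where ω_3 = e^(-2πi/3)

Computing each X[k]:
X[0] = 3
X[1] = 1.5000+4.3301i
X[2] = 1.5000-4.3301i

X = [3, 1.5000+4.3301i, 1.5000-4.3301i]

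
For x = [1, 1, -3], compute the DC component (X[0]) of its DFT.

X[0] = Σ(n=0 to 2) x[n] · ω_3^0 = Σ x[n]
= (1) + (1) + (-3)

X[0] = -1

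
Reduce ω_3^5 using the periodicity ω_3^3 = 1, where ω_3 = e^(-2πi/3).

Since ω_3^3 = 1, powers reduce modulo 3.
5 mod 3 = 2
So ω_3^5 = ω_3^2 = e^(-2πi·2/3)

ω_3^5 = ω_3^2 = -0.5000+0.8660i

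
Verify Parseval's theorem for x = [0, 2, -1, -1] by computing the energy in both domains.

Time domain:
Σ|x[n]|² = |0|² + |2|² + |-1|² + |-1|² = 6.0000

Frequency domain:
(1/4)Σ|X[k]|² = (1/4)(|0|² + |1-3i|² + |-2|² + |1+3i|²) = (1/4)·24.0000 = 6.0000

Both sides agree, confirming Parseval's theorem.

Σ|x[n]|² = (1/N)Σ|X[k]|² = 6.0000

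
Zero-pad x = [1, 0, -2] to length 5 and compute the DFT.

Original 3-point DFT: [-1, 2.0000-1.7321i, 2.0000+1.7321i]
Zero-padded 5-point DFT provides frequency interpolation.

DFT_5([x, 0, ...]) = [-1, 2.6180+1.1756i, 0.3820-1.9021i, 0.3820+1.9021i, 2.6180-1.1756i]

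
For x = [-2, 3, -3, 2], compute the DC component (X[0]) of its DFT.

X[0] = Σ(n=0 to 3) x[n] · ω_4^0 = Σ x[n]
= (-2) + (3) + (-3) + (2)

X[0] = 0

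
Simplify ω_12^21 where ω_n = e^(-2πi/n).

Since ω_12^12 = 1, powers reduce modulo 12.
21 mod 12 = 9
So ω_12^21 = ω_12^9 = e^(-2πi·9/12)

ω_12^21 = ω_12^9 = 1i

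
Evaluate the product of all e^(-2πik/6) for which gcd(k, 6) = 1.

The primitive 6th roots of unity are ω_6^k for k coprime to 6: k ∈ {1, 5}
Their product equals the constant term of the cyclotomic polynomial Φ_6(x) up to sign.
For n ≥ 3, the product of all primitive nth roots of unity is 1. (For n=1 it is 1; for n=2 it is -1.)

1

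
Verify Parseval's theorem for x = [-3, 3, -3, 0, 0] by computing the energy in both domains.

Time domain:
Σ|x[n]|² = |-3|² + |3|² + |-3|² + |0|² + |0|² = 27.0000

Frequency domain:
(1/5)Σ|X[k]|² = (1/5)(|-3|² + |0.3541-1.0898i|² + |-6.3541-4.6165i|² + |-6.3541+4.6165i|² + |0.3541+1.0898i|²) = (1/5)·135.0000 = 27.0000

Both sides agree, confirming Parseval's theorem.

Σ|x[n]|² = (1/N)Σ|X[k]|² = 27.0000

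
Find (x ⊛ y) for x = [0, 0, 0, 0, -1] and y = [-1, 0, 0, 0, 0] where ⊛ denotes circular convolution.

(x ⊛ y)[n] = Σ(m=0 to 4) x[m] · y[(n-m) mod 5]

Computing each output sample:
(x ⊛ y)[0] = 0
(x ⊛ y)[1] = 0
(x ⊛ y)[2] = 0
(x ⊛ y)[3] = 0
(x ⊛ y)[4] = 1

x ⊛ y = [0, 0, 0, 0, 1]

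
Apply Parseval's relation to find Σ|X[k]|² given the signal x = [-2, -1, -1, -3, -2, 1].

Parseval: Σ|x[n]|² = (1/N)Σ|X[k]|², so Σ|X[k]|² = N·Σ|x[n]|² = 6·20.0000

Σ|X[k]|² = N·Σ|x[n]|² = 6·20.0000 = 120.0000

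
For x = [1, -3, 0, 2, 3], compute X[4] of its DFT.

X[4] = Σ(n=0 to 4) x[n] · ω_5^(4n) where ω_5 = e^(-2πi/5)
= (1)·ω_5^0 + (-3)·ω_5^4 + (0)·ω_5^8 + (2)·ω_5^12 + (3)·ω_5^16

X[4] = -0.6180-6.8819i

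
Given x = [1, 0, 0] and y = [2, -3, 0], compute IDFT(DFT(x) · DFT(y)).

(x ⊛ y)[n] = Σ(m=0 to 2) x[m] · y[(n-m) mod 3]

Computing each output sample:
(x ⊛ y)[0] = 2
(x ⊛ y)[1] = -3
(x ⊛ y)[2] = 0

x ⊛ y = [2, -3, 0]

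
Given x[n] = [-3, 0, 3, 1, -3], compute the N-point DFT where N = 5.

X[k] = Σ(n=0 to 4) x[n] · ω_5^(nk)
where ω_5 = e^(-2πi/5)

Computing each X[k]:
X[0] = -2
X[1] = -7.1631-4.0287i
X[2] = 0.6631+0.1388i
X[3] = 0.6631-0.1388i
X[4] = -7.1631+4.0287i

X = [-2, -7.1631-4.0287i, 0.6631+0.1388i, 0.6631-0.1388i, -7.1631+4.0287i]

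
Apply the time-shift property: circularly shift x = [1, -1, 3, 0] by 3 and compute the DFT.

Time shift by 3: X_shifted[k] = ω_4^(3k) · X[k]
Shifted x = [-1, 3, 0, 1]

DFT(x[n-3]) = [3, -1-2i, -5, -1+2i]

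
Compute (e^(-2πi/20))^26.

Since ω_20^20 = 1, powers reduce modulo 20.
26 mod 20 = 6
So ω_20^26 = ω_20^6 = e^(-2πi·6/20)

ω_20^26 = ω_20^6 = -0.3090-0.9511i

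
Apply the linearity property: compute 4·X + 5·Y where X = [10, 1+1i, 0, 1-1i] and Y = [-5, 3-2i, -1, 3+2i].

By linearity: DFT(4x + 5y) = 4·DFT(x) + 5·DFT(y)
= 4·[10, 1+1i, 0, 1-1i] + 5·[-5, 3-2i, -1, 3+2i]

Computing element-wise:
Z[0] = 4·(10) + 5·(-5) = 15
Z[1] = 4·(1+1i) + 5·(3-2i) = 19-6i
Z[2] = 4·(0) + 5·(-1) = -5
Z[3] = 4·(1-1i) + 5·(3+2i) = 19+6i

DFT(4x + 5y) = 4·X + 5·Y = [15, 19-6i, -5, 19+6i]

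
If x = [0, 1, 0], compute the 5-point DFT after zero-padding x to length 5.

Original 3-point DFT: [1, -0.5000-0.8660i, -0.5000+0.8660i]
Zero-padded 5-point DFT provides frequency interpolation.

DFT_5([x, 0, ...]) = [1, 0.3090-0.9511i, -0.8090-0.5878i, -0.8090+0.5878i, 0.3090+0.9511i]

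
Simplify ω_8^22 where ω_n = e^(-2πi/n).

Since ω_8^8 = 1, powers reduce modulo 8.
22 mod 8 = 6
So ω_8^22 = ω_8^6 = e^(-2πi·6/8)

ω_8^22 = ω_8^6 = 1i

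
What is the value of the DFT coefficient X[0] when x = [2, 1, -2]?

X[0] = Σ(n=0 to 2) x[n] · ω_3^0 = Σ x[n]
= (2) + (1) + (-2)

X[0] = 1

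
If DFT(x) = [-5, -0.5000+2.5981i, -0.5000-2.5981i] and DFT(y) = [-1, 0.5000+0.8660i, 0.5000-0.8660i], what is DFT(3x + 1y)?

By linearity: DFT(3x + 1y) = 3·DFT(x) + 1·DFT(y)
= 3·[-5, -0.5000+2.5981i, -0.5000-2.5981i] + 1·[-1, 0.5000+0.8660i, 0.5000-0.8660i]

Computing element-wise:
Z[0] = 3·(-5) + 1·(-1) = -16
Z[1] = 3·(-0.5000+2.5981i) + 1·(0.5000+0.8660i) = -1.0000+8.6603i
Z[2] = 3·(-0.5000-2.5981i) + 1·(0.5000-0.8660i) = -1.0000-8.6603i

DFT(3x + 1y) = 3·X + 1·Y = [-16, -1.0000+8.6603i, -1.0000-8.6603i]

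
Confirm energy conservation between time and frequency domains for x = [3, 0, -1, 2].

Time domain:
Σ|x[n]|² = |3|² + |0|² + |-1|² + |2|² = 14.0000

Frequency domain:
(1/4)Σ|X[k]|² = (1/4)(|4|² + |4+2i|² + |0|² + |4-2i|²) = (1/4)·56.0000 = 14.0000

Both sides agree, confirming Parseval's theorem.

Σ|x[n]|² = (1/N)Σ|X[k]|² = 14.0000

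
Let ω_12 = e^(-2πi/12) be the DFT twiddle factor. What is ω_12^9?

ω_12^9 = e^(-2πi·9/12)
= cos(-2π·9/12) + i·sin(-2π·9/12)
= cos(-18π/12) + i·sin(-18π/12)

ω_12^9 = cos(-18π/12) + i·sin(-18π/12) = 1i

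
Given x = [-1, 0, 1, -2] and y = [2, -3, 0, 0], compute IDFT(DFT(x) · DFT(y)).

(x ⊛ y)[n] = Σ(m=0 to 3) x[m] · y[(n-m) mod 4]

Computing each output sample:
(x ⊛ y)[0] = 4
(x ⊛ y)[1] = 3
(x ⊛ y)[2] = 2
(x ⊛ y)[3] = -7

x ⊛ y = [4, 3, 2, -7]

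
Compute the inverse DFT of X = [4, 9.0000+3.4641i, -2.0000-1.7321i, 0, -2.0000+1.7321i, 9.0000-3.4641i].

x[n] = (1/6) Σ(k=0 to 5) X[k] · e^(2πikn/6)

Computing each x[n]:
x[0] = 3
x[1] = 2
x[2] = -2
x[3] = -3
x[4] = 1
x[5] = 3

x = [3, 2, -2, -3, 1, 3]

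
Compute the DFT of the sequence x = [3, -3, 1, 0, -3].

X[k] = Σ(n=0 to 4) x[n] · ω_5^(nk)
where ω_5 = e^(-2πi/5)

Computing each X[k]:
X[0] = -2
X[1] = 0.3369-0.5878i
X[2] = 8.1631+0.9511i
X[3] = 8.1631-0.9511i
X[4] = 0.3369+0.5878i

X = [-2, 0.3369-0.5878i, 8.1631+0.9511i, 8.1631-0.9511i, 0.3369+0.5878i]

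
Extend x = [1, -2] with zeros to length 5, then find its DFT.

Original 2-point DFT: [-1, 3]
Zero-padded 5-point DFT provides frequency interpolation.

DFT_5([x, 0, ...]) = [-1, 0.3820+1.9021i, 2.6180+1.1756i, 2.6180-1.1756i, 0.3820-1.9021i]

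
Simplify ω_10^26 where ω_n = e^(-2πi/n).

Since ω_10^10 = 1, powers reduce modulo 10.
26 mod 10 = 6
So ω_10^26 = ω_10^6 = e^(-2πi·6/10)

ω_10^26 = ω_10^6 = -0.8090+0.5878i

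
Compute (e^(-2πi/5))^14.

Since ω_5^5 = 1, powers reduce modulo 5.
14 mod 5 = 4
So ω_5^14 = ω_5^4 = e^(-2πi·4/5)

ω_5^14 = ω_5^4 = 0.3090+0.9511i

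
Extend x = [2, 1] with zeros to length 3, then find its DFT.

Original 2-point DFT: [3, 1]
Zero-padded 3-point DFT provides frequency interpolation.

DFT_3([x, 0, ...]) = [3, 1.5000-0.8660i, 1.5000+0.8660i]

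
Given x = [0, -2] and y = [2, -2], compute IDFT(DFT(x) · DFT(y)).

(x ⊛ y)[n] = Σ(m=0 to 1) x[m] · y[(n-m) mod 2]

Computing each output sample:
(x ⊛ y)[0] = 4
(x ⊛ y)[1] = -4

x ⊛ y = [4, -4]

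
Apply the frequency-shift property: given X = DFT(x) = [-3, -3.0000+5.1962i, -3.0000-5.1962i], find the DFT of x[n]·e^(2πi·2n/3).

Modulation property: DFT(ω_3^(-2n)·x[n]) = X[(k-2) mod 3], so circularly shift X by 2 positions.

X[k-2] = [-3.0000+5.1962i, -3.0000-5.1962i, -3]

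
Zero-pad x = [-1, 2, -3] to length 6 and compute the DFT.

Original 3-point DFT: [-2, -0.5000-4.3301i, -0.5000+4.3301i]
Zero-padded 6-point DFT provides frequency interpolation.

DFT_6([x, 0, ...]) = [-2, 1.5000+0.8660i, -0.5000-4.3301i, -6, -0.5000+4.3301i, 1.5000-0.8660i]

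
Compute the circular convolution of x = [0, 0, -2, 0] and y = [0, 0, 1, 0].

(x ⊛ y)[n] = Σ(m=0 to 3) x[m] · y[(n-m) mod 4]

Computing each output sample:
(x ⊛ y)[0] = -2
(x ⊛ y)[1] = 0
(x ⊛ y)[2] = 0
(x ⊛ y)[3] = 0

x ⊛ y = [-2, 0, 0, 0]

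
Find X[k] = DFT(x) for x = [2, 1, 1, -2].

X[k] = Σ(n=0 to 3) x[n] · ω_4^(nk)
where ω_4 = e^(-2πi/4)

Computing each X[k]:
X[0] = 2
X[1] = 1-3i
X[2] = 4
X[3] = 1+3i

X = [2, 1-3i, 4, 1+3i]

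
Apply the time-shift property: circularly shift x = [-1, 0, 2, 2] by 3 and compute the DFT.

Time shift by 3: X_shifted[k] = ω_4^(3k) · X[k]
Shifted x = [0, 2, 2, -1]

DFT(x[n-3]) = [3, -2-3i, 1, -2+3i]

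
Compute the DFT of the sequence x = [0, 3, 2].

X[k] = Σ(n=0 to 2) x[n] · ω_3^(nk)
where ω_3 = e^(-2πi/3)

Computing each X[k]:
X[0] = 5
X[1] = -2.5000-0.8660i
X[2] = -2.5000+0.8660i

X = [5, -2.5000-0.8660i, -2.5000+0.8660i]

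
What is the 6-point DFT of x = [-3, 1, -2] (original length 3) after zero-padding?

Original 3-point DFT: [-4, -2.5000-2.5981i, -2.5000+2.5981i]
Zero-padded 6-point DFT provides frequency interpolation.

DFT_6([x, 0, ...]) = [-4, -1.5000+0.8660i, -2.5000-2.5981i, -6, -2.5000+2.5981i, -1.5000-0.8660i]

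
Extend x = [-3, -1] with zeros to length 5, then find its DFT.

Original 2-point DFT: [-4, -2]
Zero-padded 5-point DFT provides frequency interpolation.

DFT_5([x, 0, ...]) = [-4, -3.3090+0.9511i, -2.1910+0.5878i, -2.1910-0.5878i, -3.3090-0.9511i]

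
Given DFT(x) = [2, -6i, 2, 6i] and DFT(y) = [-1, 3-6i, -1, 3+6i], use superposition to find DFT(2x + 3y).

By linearity: DFT(2x + 3y) = 2·DFT(x) + 3·DFT(y)
= 2·[2, -6i, 2, 6i] + 3·[-1, 3-6i, -1, 3+6i]

Computing element-wise:
Z[0] = 2·(2) + 3·(-1) = 1
Z[1] = 2·(-6i) + 3·(3-6i) = 9-30i
Z[2] = 2·(2) + 3·(-1) = 1
Z[3] = 2·(6i) + 3·(3+6i) = 9+30i

DFT(2x + 3y) = 2·X + 3·Y = [1, 9-30i, 1, 9+30i]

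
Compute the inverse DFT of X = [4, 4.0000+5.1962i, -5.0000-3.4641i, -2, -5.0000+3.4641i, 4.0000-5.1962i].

x[n] = (1/6) Σ(k=0 to 5) X[k] · e^(2πikn/6)

Computing each x[n]:
x[0] = 0
x[1] = 2
x[2] = -2
x[3] = -2
x[4] = 3
x[5] = 3

x = [0, 2, -2, -2, 3, 3]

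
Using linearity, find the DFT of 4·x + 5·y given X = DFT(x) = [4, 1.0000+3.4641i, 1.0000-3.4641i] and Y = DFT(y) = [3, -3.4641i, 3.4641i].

By linearity: DFT(4x + 5y) = 4·DFT(x) + 5·DFT(y)
= 4·[4, 1.0000+3.4641i, 1.0000-3.4641i] + 5·[3, -3.4641i, 3.4641i]

Computing element-wise:
Z[0] = 4·(4) + 5·(3) = 31
Z[1] = 4·(1.0000+3.4641i) + 5·(-3.4641i) = 4.0000-3.4641i
Z[2] = 4·(1.0000-3.4641i) + 5·(3.4641i) = 4.0000+3.4641i

DFT(4x + 5y) = 4·X + 5·Y = [31, 4.0000-3.4641i, 4.0000+3.4641i]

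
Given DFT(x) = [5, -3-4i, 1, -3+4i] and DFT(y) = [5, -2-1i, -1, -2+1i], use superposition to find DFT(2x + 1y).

By linearity: DFT(2x + 1y) = 2·DFT(x) + 1·DFT(y)
= 2·[5, -3-4i, 1, -3+4i] + 1·[5, -2-1i, -1, -2+1i]

Computing element-wise:
Z[0] = 2·(5) + 1·(5) = 15
Z[1] = 2·(-3-4i) + 1·(-2-1i) = -8-9i
Z[2] = 2·(1) + 1·(-1) = 1
Z[3] = 2·(-3+4i) + 1·(-2+1i) = -8+9i

DFT(2x + 1y) = 2·X + 1·Y = [15, -8-9i, 1, -8+9i]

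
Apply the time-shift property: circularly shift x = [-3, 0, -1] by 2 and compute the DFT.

Time shift by 2: X_shifted[k] = ω_3^(2k) · X[k]
Shifted x = [0, -1, -3]

DFT(x[n-2]) = [-4, 2.0000-1.7321i, 2.0000+1.7321i]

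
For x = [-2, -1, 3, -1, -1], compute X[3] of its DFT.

X[3] = Σ(n=0 to 4) x[n] · ω_5^(3n) where ω_5 = e^(-2πi/5)
= (-2)·ω_5^0 + (-1)·ω_5^3 + (3)·ω_5^6 + (-1)·ω_5^9 + (-1)·ω_5^12

X[3] = 0.2361-3.8042i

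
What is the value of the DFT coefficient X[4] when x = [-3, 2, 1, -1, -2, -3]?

X[4] = Σ(n=0 to 5) x[n] · ω_6^(4n) where ω_6 = e^(-2πi/6)
= (-3)·ω_6^0 + (2)·ω_6^4 + (1)·ω_6^8 + (-1)·ω_6^12 + (-2)·ω_6^16 + (-3)·ω_6^20

X[4] = -3.0000+1.7321i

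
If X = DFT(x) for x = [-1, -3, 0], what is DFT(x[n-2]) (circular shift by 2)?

Time shift by 2: X_shifted[k] = ω_3^(2k) · X[k]
Shifted x = [-3, 0, -1]

DFT(x[n-2]) = [-4, -2.5000-0.8660i, -2.5000+0.8660i]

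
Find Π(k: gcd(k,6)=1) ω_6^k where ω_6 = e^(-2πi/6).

The primitive 6th roots of unity are ω_6^k for k coprime to 6: k ∈ {1, 5}
Their product equals the constant term of the cyclotomic polynomial Φ_6(x) up to sign.
For n ≥ 3, the product of all primitive nth roots of unity is 1. (For n=1 it is 1; for n=2 it is -1.)

1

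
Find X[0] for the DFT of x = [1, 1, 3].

X[0] = Σ(n=0 to 2) x[n] · ω_3^0 = Σ x[n]
= (1) + (1) + (3)

X[0] = 5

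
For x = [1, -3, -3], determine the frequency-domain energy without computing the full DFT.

Parseval: Σ|x[n]|² = (1/N)Σ|X[k]|², so Σ|X[k]|² = N·Σ|x[n]|² = 3·19.0000

Σ|X[k]|² = N·Σ|x[n]|² = 3·19.0000 = 57.0000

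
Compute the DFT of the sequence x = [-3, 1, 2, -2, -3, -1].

X[k] = Σ(n=0 to 5) x[n] · ω_6^(nk)
where ω_6 = e^(-2πi/6)

Computing each X[k]:
X[0] = -6
X[1] = -0.5000-6.0622i
X[2] = -4.5000+2.5981i
X[3] = -2
X[4] = -4.5000-2.5981i
X[5] = -0.5000+6.0622i

X = [-6, -0.5000-6.0622i, -4.5000+2.5981i, -2, -4.5000-2.5981i, -0.5000+6.0622i]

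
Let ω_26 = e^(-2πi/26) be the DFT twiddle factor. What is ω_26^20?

ω_26^20 = e^(-2πi·20/26)
= cos(-2π·20/26) + i·sin(-2π·20/26)
= cos(-40π/26) + i·sin(-40π/26)

ω_26^20 = cos(-40π/26) + i·sin(-40π/26) = 0.1205+0.9927i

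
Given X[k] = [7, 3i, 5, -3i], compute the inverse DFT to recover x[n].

x[n] = (1/4) Σ(k=0 to 3) X[k] · e^(2πikn/4)

Computing each x[n]:
x[0] = 3
x[1] = -1
x[2] = 3
x[3] = 2

x = [3, -1, 3, 2]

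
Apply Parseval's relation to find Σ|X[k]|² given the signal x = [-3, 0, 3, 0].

Parseval: Σ|x[n]|² = (1/N)Σ|X[k]|², so Σ|X[k]|² = N·Σ|x[n]|² = 4·18.0000

Σ|X[k]|² = N·Σ|x[n]|² = 4·18.0000 = 72.0000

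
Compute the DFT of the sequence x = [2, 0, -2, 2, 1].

X[k] = Σ(n=0 to 4) x[n] · ω_5^(nk)
where ω_5 = e^(-2πi/5)

Computing each X[k]:
X[0] = 3
X[1] = 2.3090+3.3022i
X[2] = 1.1910-3.2164i
X[3] = 1.1910+3.2164i
X[4] = 2.3090-3.3022i

X = [3, 2.3090+3.3022i, 1.1910-3.2164i, 1.1910+3.2164i, 2.3090-3.3022i]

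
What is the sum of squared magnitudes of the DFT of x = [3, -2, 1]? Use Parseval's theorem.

Parseval: Σ|x[n]|² = (1/N)Σ|X[k]|², so Σ|X[k]|² = N·Σ|x[n]|² = 3·14.0000

Σ|X[k]|² = N·Σ|x[n]|² = 3·14.0000 = 42.0000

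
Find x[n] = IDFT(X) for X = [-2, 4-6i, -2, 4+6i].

x[n] = (1/4) Σ(k=0 to 3) X[k] · e^(2πikn/4)

Computing each x[n]:
x[0] = 1
x[1] = 3
x[2] = -3
x[3] = -3

x = [1, 3, -3, -3]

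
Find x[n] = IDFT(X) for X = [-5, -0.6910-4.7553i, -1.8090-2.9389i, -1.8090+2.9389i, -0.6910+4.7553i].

x[n] = (1/5) Σ(k=0 to 4) X[k] · e^(2πikn/5)

Computing each x[n]:
x[0] = -2
x[1] = 2
x[2] = -1
x[3] = -1
x[4] = -3

x = [-2, 2, -1, -1, -3]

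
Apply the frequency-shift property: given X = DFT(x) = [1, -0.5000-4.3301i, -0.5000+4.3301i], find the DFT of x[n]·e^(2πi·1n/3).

Modulation property: DFT(ω_3^(-1n)·x[n]) = X[(k-1) mod 3], so circularly shift X by 1 positions.

X[k-1] = [-0.5000+4.3301i, 1, -0.5000-4.3301i]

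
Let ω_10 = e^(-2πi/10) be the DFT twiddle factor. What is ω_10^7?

ω_10^7 = e^(-2πi·7/10)
= cos(-2π·7/10) + i·sin(-2π·7/10)
= cos(-14π/10) + i·sin(-14π/10)

ω_10^7 = cos(-14π/10) + i·sin(-14π/10) = -0.3090+0.9511i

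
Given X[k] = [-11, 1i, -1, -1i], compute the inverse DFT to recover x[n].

x[n] = (1/4) Σ(k=0 to 3) X[k] · e^(2πikn/4)

Computing each x[n]:
x[0] = -3
x[1] = -3
x[2] = -3
x[3] = -2

x = [-3, -3, -3, -2]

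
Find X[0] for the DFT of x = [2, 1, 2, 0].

X[0] = Σ(n=0 to 3) x[n] · ω_4^0 = Σ x[n]
= (2) + (1) + (2) + (0)

X[0] = 5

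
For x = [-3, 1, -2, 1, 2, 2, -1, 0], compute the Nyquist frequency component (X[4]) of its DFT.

X[4] = Σ(n=0 to 7) x[n] · ω_8^(4n) where ω_8 = e^(-2πi/8)
= (-3)·ω_8^0 + (1)·ω_8^4 + (-2)·ω_8^8 + (1)·ω_8^12 + (2)·ω_8^16 + (2)·ω_8^20 + (-1)·ω_8^24 + (0)·ω_8^28

X[4] = -8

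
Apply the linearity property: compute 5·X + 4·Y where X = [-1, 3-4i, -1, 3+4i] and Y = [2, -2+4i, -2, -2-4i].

By linearity: DFT(5x + 4y) = 5·DFT(x) + 4·DFT(y)
= 5·[-1, 3-4i, -1, 3+4i] + 4·[2, -2+4i, -2, -2-4i]

Computing element-wise:
Z[0] = 5·(-1) + 4·(2) = 3
Z[1] = 5·(3-4i) + 4·(-2+4i) = 7-4i
Z[2] = 5·(-1) + 4·(-2) = -13
Z[3] = 5·(3+4i) + 4·(-2-4i) = 7+4i

DFT(5x + 4y) = 5·X + 4·Y = [3, 7-4i, -13, 7+4i]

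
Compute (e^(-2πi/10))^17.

Since ω_10^10 = 1, powers reduce modulo 10.
17 mod 10 = 7
So ω_10^17 = ω_10^7 = e^(-2πi·7/10)

ω_10^17 = ω_10^7 = -0.3090+0.9511i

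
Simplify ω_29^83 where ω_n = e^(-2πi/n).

Since ω_29^29 = 1, powers reduce modulo 29.
83 mod 29 = 25
So ω_29^83 = ω_29^25 = e^(-2πi·25/29)

ω_29^83 = ω_29^25 = 0.6474+0.7622i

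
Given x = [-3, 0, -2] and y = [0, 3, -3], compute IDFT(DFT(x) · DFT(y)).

(x ⊛ y)[n] = Σ(m=0 to 2) x[m] · y[(n-m) mod 3]

Computing each output sample:
(x ⊛ y)[0] = -6
(x ⊛ y)[1] = -3
(x ⊛ y)[2] = 9

x ⊛ y = [-6, -3, 9]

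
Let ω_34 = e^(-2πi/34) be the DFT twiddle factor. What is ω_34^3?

ω_34^3 = e^(-2πi·3/34)
= cos(-2π·3/34) + i·sin(-2π·3/34)
= cos(-6π/34) + i·sin(-6π/34)

ω_34^3 = cos(-6π/34) + i·sin(-6π/34) = 0.8502-0.5264i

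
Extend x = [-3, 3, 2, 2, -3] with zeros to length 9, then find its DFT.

Original 5-point DFT: [1, -6.2361-5.7063i, -1.7639-3.5267i, -1.7639+3.5267i, -6.2361+5.7063i]
Zero-padded 9-point DFT provides frequency interpolation.

DFT_9([x, 0, ...]) = [1, 1.4645-4.6040i, -7.6566-3.8348i, -2.0000+1.7321i, -5.8079-4.4270i, -5.8079+4.4270i, -2.0000-1.7321i, -7.6566+3.8348i, 1.4645+4.6040i]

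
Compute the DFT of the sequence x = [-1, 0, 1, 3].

X[k] = Σ(n=0 to 3) x[n] · ω_4^(nk)
where ω_4 = e^(-2πi/4)

Computing each X[k]:
X[0] = 3
X[1] = -2+3i
X[2] = -3
X[3] = -2-3i

X = [3, -2+3i, -3, -2-3i]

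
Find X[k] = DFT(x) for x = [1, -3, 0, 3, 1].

X[k] = Σ(n=0 to 4) x[n] · ω_5^(nk)
where ω_5 = e^(-2πi/5)

Computing each X[k]:
X[0] = 2
X[1] = -2.0451+5.5676i
X[2] = 3.5451-0.5020i
X[3] = 3.5451+0.5020i
X[4] = -2.0451-5.5676i

X = [2, -2.0451+5.5676i, 3.5451-0.5020i, 3.5451+0.5020i, -2.0451-5.5676i]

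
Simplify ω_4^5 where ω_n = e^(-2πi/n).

Since ω_4^4 = 1, powers reduce modulo 4.
5 mod 4 = 1
So ω_4^5 = ω_4^1 = e^(-2πi·1/4)

ω_4^5 = ω_4^1 = -1i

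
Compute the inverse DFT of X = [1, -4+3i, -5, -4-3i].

x[n] = (1/4) Σ(k=0 to 3) X[k] · e^(2πikn/4)

Computing each x[n]:
x[0] = -3
x[1] = 0
x[2] = 1
x[3] = 3

x = [-3, 0, 1, 3]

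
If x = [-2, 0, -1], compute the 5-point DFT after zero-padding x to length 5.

Original 3-point DFT: [-3, -1.5000-0.8660i, -1.5000+0.8660i]
Zero-padded 5-point DFT provides frequency interpolation.

DFT_5([x, 0, ...]) = [-3, -1.1910+0.5878i, -2.3090-0.9511i, -2.3090+0.9511i, -1.1910-0.5878i]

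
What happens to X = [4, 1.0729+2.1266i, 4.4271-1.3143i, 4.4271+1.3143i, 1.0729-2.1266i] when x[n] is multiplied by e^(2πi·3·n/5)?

Modulation property: DFT(ω_5^(-3n)·x[n]) = X[(k-3) mod 5], so circularly shift X by 3 positions.

X[k-3] = [4.4271-1.3143i, 4.4271+1.3143i, 1.0729-2.1266i, 4, 1.0729+2.1266i]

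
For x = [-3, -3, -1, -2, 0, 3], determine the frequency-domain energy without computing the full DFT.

Parseval: Σ|x[n]|² = (1/N)Σ|X[k]|², so Σ|X[k]|² = N·Σ|x[n]|² = 6·32.0000

Σ|X[k]|² = N·Σ|x[n]|² = 6·32.0000 = 192.0000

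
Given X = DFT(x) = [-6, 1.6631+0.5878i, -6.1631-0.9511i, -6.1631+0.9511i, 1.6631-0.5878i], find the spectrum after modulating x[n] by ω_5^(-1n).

Modulation property: DFT(ω_5^(-1n)·x[n]) = X[(k-1) mod 5], so circularly shift X by 1 positions.

X[k-1] = [1.6631-0.5878i, -6, 1.6631+0.5878i, -6.1631-0.9511i, -6.1631+0.9511i]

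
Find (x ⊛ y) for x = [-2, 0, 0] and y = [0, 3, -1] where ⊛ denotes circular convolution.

(x ⊛ y)[n] = Σ(m=0 to 2) x[m] · y[(n-m) mod 3]

Computing each output sample:
(x ⊛ y)[0] = 0
(x ⊛ y)[1] = -6
(x ⊛ y)[2] = 2

x ⊛ y = [0, -6, 2]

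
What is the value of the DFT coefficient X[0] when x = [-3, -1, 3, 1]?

X[0] = Σ(n=0 to 3) x[n] · ω_4^0 = Σ x[n]
= (-3) + (-1) + (3) + (1)

X[0] = 0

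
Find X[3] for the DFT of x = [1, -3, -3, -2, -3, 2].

X[3] = Σ(n=0 to 5) x[n] · ω_6^(3n) where ω_6 = e^(-2πi/6)
= (1)·ω_6^0 + (-3)·ω_6^3 + (-3)·ω_6^6 + (-2)·ω_6^9 + (-3)·ω_6^12 + (2)·ω_6^15

X[3] = -2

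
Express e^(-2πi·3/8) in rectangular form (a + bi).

ω_8^3 = e^(-2πi·3/8)
= cos(-2π·3/8) + i·sin(-2π·3/8)
= cos(-6π/8) + i·sin(-6π/8)

ω_8^3 = cos(-6π/8) + i·sin(-6π/8) = -0.7071-0.7071i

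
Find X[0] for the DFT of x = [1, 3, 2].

X[0] = Σ(n=0 to 2) x[n] · ω_3^0 = Σ x[n]
= (1) + (3) + (2)

X[0] = 6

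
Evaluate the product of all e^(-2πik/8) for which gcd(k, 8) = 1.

The primitive 8th roots of unity are ω_8^k for k coprime to 8: k ∈ {1, 3, 5, 7}
Their product equals the constant term of the cyclotomic polynomial Φ_8(x) up to sign.
For n ≥ 3, the product of all primitive nth roots of unity is 1. (For n=1 it is 1; for n=2 it is -1.)

1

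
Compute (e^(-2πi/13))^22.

Since ω_13^13 = 1, powers reduce modulo 13.
22 mod 13 = 9
So ω_13^22 = ω_13^9 = e^(-2πi·9/13)

ω_13^22 = ω_13^9 = -0.3546+0.9350i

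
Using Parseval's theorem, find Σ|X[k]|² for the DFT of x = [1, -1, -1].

Parseval: Σ|x[n]|² = (1/N)Σ|X[k]|², so Σ|X[k]|² = N·Σ|x[n]|² = 3·3.0000

Σ|X[k]|² = N·Σ|x[n]|² = 3·3.0000 = 9.0000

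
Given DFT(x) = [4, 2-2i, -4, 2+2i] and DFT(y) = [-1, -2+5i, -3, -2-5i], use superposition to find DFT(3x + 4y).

By linearity: DFT(3x + 4y) = 3·DFT(x) + 4·DFT(y)
= 3·[4, 2-2i, -4, 2+2i] + 4·[-1, -2+5i, -3, -2-5i]

Computing element-wise:
Z[0] = 3·(4) + 4·(-1) = 8
Z[1] = 3·(2-2i) + 4·(-2+5i) = -2+14i
Z[2] = 3·(-4) + 4·(-3) = -24
Z[3] = 3·(2+2i) + 4·(-2-5i) = -2-14i

DFT(3x + 4y) = 3·X + 4·Y = [8, -2+14i, -24, -2-14i]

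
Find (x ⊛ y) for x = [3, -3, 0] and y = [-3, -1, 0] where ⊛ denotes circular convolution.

(x ⊛ y)[n] = Σ(m=0 to 2) x[m] · y[(n-m) mod 3]

Computing each output sample:
(x ⊛ y)[0] = -9
(x ⊛ y)[1] = 6
(x ⊛ y)[2] = 3

x ⊛ y = [-9, 6, 3]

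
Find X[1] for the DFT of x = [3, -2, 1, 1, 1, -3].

X[1] = Σ(n=0 to 5) x[n] · ω_6^(1n) where ω_6 = e^(-2πi/6)
= (3)·ω_6^0 + (-2)·ω_6^1 + (1)·ω_6^2 + (1)·ω_6^3 + (1)·ω_6^4 + (-3)·ω_6^5

X[1] = -1.5000-0.8660i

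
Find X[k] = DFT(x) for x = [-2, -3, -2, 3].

X[k] = Σ(n=0 to 3) x[n] · ω_4^(nk)
where ω_4 = e^(-2πi/4)

Computing each X[k]:
X[0] = -4
X[1] = 6i
X[2] = -4
X[3] = -6i

X = [-4, 6i, -4, -6i]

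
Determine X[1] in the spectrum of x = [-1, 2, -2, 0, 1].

X[1] = Σ(n=0 to 4) x[n] · ω_5^(1n) where ω_5 = e^(-2πi/5)
= (-1)·ω_5^0 + (2)·ω_5^1 + (-2)·ω_5^2 + (0)·ω_5^3 + (1)·ω_5^4

X[1] = 1.5451+0.2245i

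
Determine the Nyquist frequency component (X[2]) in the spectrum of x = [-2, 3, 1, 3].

X[2] = Σ(n=0 to 3) x[n] · ω_4^(2n) where ω_4 = e^(-2πi/4)
= (-2)·ω_4^0 + (3)·ω_4^2 + (1)·ω_4^4 + (3)·ω_4^6

X[2] = -7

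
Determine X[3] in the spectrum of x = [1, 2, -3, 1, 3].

X[3] = Σ(n=0 to 4) x[n] · ω_5^(3n) where ω_5 = e^(-2πi/5)
= (1)·ω_5^0 + (2)·ω_5^3 + (-3)·ω_5^6 + (1)·ω_5^9 + (3)·ω_5^12

X[3] = -3.6631+3.2164i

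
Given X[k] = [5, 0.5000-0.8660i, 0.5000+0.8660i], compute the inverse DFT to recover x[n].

x[n] = (1/3) Σ(k=0 to 2) X[k] · e^(2πikn/3)

Computing each x[n]:
x[0] = 2
x[1] = 2
x[2] = 1

x = [2, 2, 1]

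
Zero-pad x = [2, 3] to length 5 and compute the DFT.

Original 2-point DFT: [5, -1]
Zero-padded 5-point DFT provides frequency interpolation.

DFT_5([x, 0, ...]) = [5, 2.9271-2.8532i, -0.4271-1.7634i, -0.4271+1.7634i, 2.9271+2.8532i]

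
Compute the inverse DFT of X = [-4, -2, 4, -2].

x[n] = (1/4) Σ(k=0 to 3) X[k] · e^(2πikn/4)

Computing each x[n]:
x[0] = -1
x[1] = -2
x[2] = 1
x[3] = -2

x = [-1, -2, 1, -2]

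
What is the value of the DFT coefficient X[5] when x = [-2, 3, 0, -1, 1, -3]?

X[5] = Σ(n=0 to 5) x[n] · ω_6^(5n) where ω_6 = e^(-2πi/6)
= (-2)·ω_6^0 + (3)·ω_6^5 + (0)·ω_6^10 + (-1)·ω_6^15 + (1)·ω_6^20 + (-3)·ω_6^25

X[5] = -1.5000+4.3301i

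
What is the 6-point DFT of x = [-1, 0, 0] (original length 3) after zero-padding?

Original 3-point DFT: [-1, -1, -1]
Zero-padded 6-point DFT provides frequency interpolation.

DFT_6([x, 0, ...]) = [-1, -1, -1, -1, -1, -1]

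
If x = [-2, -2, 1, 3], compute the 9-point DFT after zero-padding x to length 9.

Original 4-point DFT: [0, -3+5i, -2, -3-5i]
Zero-padded 9-point DFT provides frequency interpolation.

DFT_9([x, 0, ...]) = [0, -4.8584-2.2973i, -4.7870+4.2257i, 1.5000+2.5981i, -0.8546-1.2712i, -0.8546+1.2712i, 1.5000-2.5981i, -4.7870-4.2257i, -4.8584+2.2973i]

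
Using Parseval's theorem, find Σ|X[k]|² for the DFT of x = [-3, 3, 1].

Parseval: Σ|x[n]|² = (1/N)Σ|X[k]|², so Σ|X[k]|² = N·Σ|x[n]|² = 3·19.0000

Σ|X[k]|² = N·Σ|x[n]|² = 3·19.0000 = 57.0000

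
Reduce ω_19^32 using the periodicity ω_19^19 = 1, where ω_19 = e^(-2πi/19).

Since ω_19^19 = 1, powers reduce modulo 19.
32 mod 19 = 13
So ω_19^32 = ω_19^13 = e^(-2πi·13/19)

ω_19^32 = ω_19^13 = -0.4017+0.9158i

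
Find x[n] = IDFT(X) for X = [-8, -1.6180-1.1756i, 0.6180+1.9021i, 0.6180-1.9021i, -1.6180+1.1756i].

x[n] = (1/5) Σ(k=0 to 4) X[k] · e^(2πikn/5)

Computing each x[n]:
x[0] = -2
x[1] = -2
x[2] = 0
x[3] = -2
x[4] = -2

x = [-2, -2, 0, -2, -2]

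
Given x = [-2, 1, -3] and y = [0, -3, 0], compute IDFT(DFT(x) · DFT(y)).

(x ⊛ y)[n] = Σ(m=0 to 2) x[m] · y[(n-m) mod 3]

Computing each output sample:
(x ⊛ y)[0] = 9
(x ⊛ y)[1] = 6
(x ⊛ y)[2] = -3

x ⊛ y = [9, 6, -3]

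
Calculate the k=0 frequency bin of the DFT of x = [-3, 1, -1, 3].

X[0] = Σ(n=0 to 3) x[n] · ω_4^0 = Σ x[n]
= (-3) + (1) + (-1) + (3)

X[0] = 0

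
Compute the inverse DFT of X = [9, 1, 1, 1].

x[n] = (1/4) Σ(k=0 to 3) X[k] · e^(2πikn/4)

Computing each x[n]:
x[0] = 3
x[1] = 2
x[2] = 2
x[3] = 2

x = [3, 2, 2, 2]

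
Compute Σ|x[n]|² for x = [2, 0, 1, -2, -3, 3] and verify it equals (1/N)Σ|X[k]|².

Time domain:
Σ|x[n]|² = |2|² + |0|² + |1|² + |-2|² + |-3|² + |3|² = 27.0000

Frequency domain:
(1/6)Σ|X[k]|² = (1/6)(|1|² + |6.5000-0.8660i|² + |-0.5000+6.0622i|² + |-1|² + |-0.5000-6.0622i|² + |6.5000+0.8660i|²) = (1/6)·162.0000 = 27.0000

Both sides agree, confirming Parseval's theorem.

Σ|x[n]|² = (1/N)Σ|X[k]|² = 27.0000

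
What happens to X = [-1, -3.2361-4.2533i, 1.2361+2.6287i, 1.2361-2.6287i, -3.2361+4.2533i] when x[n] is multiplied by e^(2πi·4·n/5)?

Modulation property: DFT(ω_5^(-4n)·x[n]) = X[(k-4) mod 5], so circularly shift X by 4 positions.

X[k-4] = [-3.2361-4.2533i, 1.2361+2.6287i, 1.2361-2.6287i, -3.2361+4.2533i, -1]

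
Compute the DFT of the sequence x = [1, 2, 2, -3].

X[k] = Σ(n=0 to 3) x[n] · ω_4^(nk)
where ω_4 = e^(-2πi/4)

Computing each X[k]:
X[0] = 2
X[1] = -1-5i
X[2] = 4
X[3] = -1+5i

X = [2, -1-5i, 4, -1+5i]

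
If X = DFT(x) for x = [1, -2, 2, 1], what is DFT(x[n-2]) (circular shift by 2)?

Time shift by 2: X_shifted[k] = ω_4^(2k) · X[k]
Shifted x = [2, 1, 1, -2]

DFT(x[n-2]) = [2, 1-3i, 4, 1+3i]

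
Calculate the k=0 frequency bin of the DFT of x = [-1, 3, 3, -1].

X[0] = Σ(n=0 to 3) x[n] · ω_4^0 = Σ x[n]
= (-1) + (3) + (3) + (-1)

X[0] = 4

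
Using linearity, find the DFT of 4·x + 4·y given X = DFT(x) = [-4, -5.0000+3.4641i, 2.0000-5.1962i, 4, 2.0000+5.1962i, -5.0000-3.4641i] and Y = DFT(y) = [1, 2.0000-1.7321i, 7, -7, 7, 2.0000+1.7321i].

By linearity: DFT(4x + 4y) = 4·DFT(x) + 4·DFT(y)
= 4·[-4, -5.0000+3.4641i, 2.0000-5.1962i, 4, 2.0000+5.1962i, -5.0000-3.4641i] + 4·[1, 2.0000-1.7321i, 7, -7, 7, 2.0000+1.7321i]

Computing element-wise:
Z[0] = 4·(-4) + 4·(1) = -12
Z[1] = 4·(-5.0000+3.4641i) + 4·(2.0000-1.7321i) = -12.0000+6.9280i
Z[2] = 4·(2.0000-5.1962i) + 4·(7) = 36.0000-20.7848i
Z[3] = 4·(4) + 4·(-7) = -12
Z[4] = 4·(2.0000+5.1962i) + 4·(7) = 36.0000+20.7848i
Z[5] = 4·(-5.0000-3.4641i) + 4·(2.0000+1.7321i) = -12.0000-6.9280i

DFT(4x + 4y) = 4·X + 4·Y = [-12, -12.0000+6.9280i, 36.0000-20.7848i, -12, 36.0000+20.7848i, -12.0000-6.9280i]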